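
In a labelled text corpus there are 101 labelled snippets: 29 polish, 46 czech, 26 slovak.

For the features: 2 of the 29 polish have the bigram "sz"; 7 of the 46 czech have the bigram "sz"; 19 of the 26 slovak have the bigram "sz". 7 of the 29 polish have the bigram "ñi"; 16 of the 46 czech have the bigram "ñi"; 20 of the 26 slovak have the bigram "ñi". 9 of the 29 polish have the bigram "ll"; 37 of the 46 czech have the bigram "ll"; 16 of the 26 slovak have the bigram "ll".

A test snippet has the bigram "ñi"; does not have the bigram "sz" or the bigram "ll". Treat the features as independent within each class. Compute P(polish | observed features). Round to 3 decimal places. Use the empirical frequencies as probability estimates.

0.488

polish: (29/101) × (27/29) × (7/29) × (20/29) ≈ 0.0445015
czech: (46/101) × (39/46) × (16/46) × (9/46) ≈ 0.0262779
slovak: (26/101) × (7/26) × (20/26) × (10/26) ≈ 0.020505
P(polish | x) = 0.0445015 / 0.0912844 ≈ 0.488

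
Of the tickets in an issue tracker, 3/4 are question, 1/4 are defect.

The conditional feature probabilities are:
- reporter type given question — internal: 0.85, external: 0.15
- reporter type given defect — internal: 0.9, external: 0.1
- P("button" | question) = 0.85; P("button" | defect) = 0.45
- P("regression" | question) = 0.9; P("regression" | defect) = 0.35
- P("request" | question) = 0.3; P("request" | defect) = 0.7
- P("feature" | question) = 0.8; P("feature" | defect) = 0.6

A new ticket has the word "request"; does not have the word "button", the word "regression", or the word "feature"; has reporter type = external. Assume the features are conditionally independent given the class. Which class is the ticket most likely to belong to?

defect

question: 0.75 × 0.15 × (1−0.85) × (1−0.9) × 0.3 × (1−0.8) = 0.00010125
defect: 0.25 × 0.1 × (1−0.45) × (1−0.35) × 0.7 × (1−0.6) = 0.0025025
Highest score → defect.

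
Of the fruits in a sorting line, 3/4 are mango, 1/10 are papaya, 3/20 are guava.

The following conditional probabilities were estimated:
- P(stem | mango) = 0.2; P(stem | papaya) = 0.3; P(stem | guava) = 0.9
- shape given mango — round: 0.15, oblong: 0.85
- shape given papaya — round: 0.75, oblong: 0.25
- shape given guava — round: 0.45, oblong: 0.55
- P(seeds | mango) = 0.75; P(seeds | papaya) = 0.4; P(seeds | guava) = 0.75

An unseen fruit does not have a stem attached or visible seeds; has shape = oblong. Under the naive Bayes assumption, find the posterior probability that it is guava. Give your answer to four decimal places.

0.0147

mango: 0.75 × (1−0.2) × 0.85 × (1−0.75) = 0.1275
papaya: 0.1 × (1−0.3) × 0.25 × (1−0.4) = 0.0105
guava: 0.15 × (1−0.9) × 0.55 × (1−0.75) = 0.0020625
P(guava | x) = 0.0020625 / 0.1400625 ≈ 0.0147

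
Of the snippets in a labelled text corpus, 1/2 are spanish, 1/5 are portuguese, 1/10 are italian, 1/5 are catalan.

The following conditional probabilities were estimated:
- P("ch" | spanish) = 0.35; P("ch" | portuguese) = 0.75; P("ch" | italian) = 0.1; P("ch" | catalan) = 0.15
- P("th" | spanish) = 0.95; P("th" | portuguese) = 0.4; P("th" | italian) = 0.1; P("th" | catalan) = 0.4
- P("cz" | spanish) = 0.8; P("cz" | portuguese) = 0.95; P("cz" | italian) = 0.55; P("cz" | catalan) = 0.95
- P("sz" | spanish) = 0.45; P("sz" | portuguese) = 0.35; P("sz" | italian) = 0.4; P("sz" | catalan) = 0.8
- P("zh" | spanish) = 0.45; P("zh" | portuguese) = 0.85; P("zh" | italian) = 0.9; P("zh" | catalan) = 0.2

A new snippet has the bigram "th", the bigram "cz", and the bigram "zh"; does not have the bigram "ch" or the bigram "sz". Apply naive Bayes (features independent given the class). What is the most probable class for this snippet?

spanish: 0.5 × (1−0.35) × 0.95 × 0.8 × (1−0.45) × 0.45 = 0.0611325
portuguese: 0.2 × (1−0.75) × 0.4 × 0.95 × (1−0.35) × 0.85 = 0.0104975
italian: 0.1 × (1−0.1) × 0.1 × 0.55 × (1−0.4) × 0.9 = 0.002673
catalan: 0.2 × (1−0.15) × 0.4 × 0.95 × (1−0.8) × 0.2 = 0.002584
Highest score → spanish.

spanish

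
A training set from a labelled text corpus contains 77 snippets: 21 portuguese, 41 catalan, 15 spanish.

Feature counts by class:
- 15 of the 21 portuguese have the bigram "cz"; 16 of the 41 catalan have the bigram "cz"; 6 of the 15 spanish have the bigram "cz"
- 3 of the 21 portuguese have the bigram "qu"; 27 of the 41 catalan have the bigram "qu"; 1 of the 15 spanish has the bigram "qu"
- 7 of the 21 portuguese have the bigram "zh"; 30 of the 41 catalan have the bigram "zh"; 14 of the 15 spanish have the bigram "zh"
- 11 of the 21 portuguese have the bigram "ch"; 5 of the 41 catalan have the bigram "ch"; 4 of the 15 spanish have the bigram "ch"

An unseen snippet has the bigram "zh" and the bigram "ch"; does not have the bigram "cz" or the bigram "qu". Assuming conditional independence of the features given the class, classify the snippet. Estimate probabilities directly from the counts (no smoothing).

spanish

portuguese: (21/77) × (6/21) × (18/21) × (7/21) × (11/21) ≈ 0.0116618
catalan: (41/77) × (25/41) × (14/41) × (30/41) × (5/41) ≈ 0.00989275
spanish: (15/77) × (9/15) × (14/15) × (14/15) × (4/15) ≈ 0.0271515
Highest score → spanish.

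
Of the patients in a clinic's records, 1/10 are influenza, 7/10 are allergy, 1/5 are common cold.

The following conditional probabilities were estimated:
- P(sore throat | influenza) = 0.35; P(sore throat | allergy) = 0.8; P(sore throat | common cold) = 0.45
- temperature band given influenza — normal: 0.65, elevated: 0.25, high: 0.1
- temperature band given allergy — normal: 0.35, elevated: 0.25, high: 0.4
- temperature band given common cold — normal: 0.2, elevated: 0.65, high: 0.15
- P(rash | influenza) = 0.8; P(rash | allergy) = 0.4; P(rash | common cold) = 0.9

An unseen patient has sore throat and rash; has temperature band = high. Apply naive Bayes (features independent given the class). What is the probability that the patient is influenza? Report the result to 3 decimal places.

0.027

influenza: 0.1 × 0.35 × 0.1 × 0.8 = 0.0028
allergy: 0.7 × 0.8 × 0.4 × 0.4 = 0.0896
common cold: 0.2 × 0.45 × 0.15 × 0.9 = 0.01215
P(influenza | x) = 0.0028 / 0.10455 ≈ 0.027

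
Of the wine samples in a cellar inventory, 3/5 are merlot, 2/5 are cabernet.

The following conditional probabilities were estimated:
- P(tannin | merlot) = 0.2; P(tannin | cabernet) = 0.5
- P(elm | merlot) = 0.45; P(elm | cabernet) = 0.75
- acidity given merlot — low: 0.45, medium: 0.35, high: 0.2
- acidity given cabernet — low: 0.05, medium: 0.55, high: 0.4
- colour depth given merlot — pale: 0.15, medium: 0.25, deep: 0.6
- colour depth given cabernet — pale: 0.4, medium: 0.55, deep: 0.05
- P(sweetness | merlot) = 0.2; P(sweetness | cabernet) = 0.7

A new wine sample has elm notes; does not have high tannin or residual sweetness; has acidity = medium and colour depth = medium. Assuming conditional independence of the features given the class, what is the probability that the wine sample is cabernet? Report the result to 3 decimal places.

merlot: 0.6 × (1−0.2) × 0.45 × 0.35 × 0.25 × (1−0.2) = 0.01512
cabernet: 0.4 × (1−0.5) × 0.75 × 0.55 × 0.55 × (1−0.7) = 0.0136125
P(cabernet | x) = 0.0136125 / 0.0287325 ≈ 0.474

0.474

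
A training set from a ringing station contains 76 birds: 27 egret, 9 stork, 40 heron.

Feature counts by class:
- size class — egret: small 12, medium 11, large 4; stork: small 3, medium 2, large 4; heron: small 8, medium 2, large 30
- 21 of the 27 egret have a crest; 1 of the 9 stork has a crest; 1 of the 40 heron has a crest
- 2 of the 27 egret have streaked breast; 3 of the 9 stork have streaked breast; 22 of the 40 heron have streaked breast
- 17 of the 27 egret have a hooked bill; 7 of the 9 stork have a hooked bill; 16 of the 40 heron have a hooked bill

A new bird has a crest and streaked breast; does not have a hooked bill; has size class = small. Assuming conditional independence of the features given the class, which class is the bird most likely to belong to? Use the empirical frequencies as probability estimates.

egret: (27/76) × (12/27) × (21/27) × (2/27) × (10/27) ≈ 0.00336919
stork: (9/76) × (3/9) × (1/9) × (3/9) × (2/9) ≈ 0.000324886
heron: (40/76) × (8/40) × (1/40) × (22/40) × (24/40) ≈ 0.000868421
Highest score → egret.

egret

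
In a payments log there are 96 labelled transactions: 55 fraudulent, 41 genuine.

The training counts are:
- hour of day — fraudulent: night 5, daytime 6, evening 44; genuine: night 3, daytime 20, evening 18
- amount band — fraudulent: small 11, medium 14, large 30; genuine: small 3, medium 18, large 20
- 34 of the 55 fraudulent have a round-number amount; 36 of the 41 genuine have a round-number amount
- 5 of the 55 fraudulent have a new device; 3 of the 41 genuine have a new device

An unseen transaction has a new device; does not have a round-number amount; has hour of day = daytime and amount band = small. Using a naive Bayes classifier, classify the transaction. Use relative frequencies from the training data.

fraudulent: (55/96) × (6/55) × (11/55) × (21/55) × (5/55) ≈ 0.000433884
genuine: (41/96) × (20/41) × (3/41) × (5/41) × (3/41) ≈ 0.000136025
Highest score → fraudulent.

fraudulent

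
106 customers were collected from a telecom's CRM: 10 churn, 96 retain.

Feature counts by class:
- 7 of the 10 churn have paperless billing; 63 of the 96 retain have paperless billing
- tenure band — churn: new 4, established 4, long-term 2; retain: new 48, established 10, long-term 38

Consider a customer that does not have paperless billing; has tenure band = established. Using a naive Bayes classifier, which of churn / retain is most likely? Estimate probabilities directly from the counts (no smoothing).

churn: (10/106) × (3/10) × (4/10) ≈ 0.0113208
retain: (96/106) × (33/96) × (10/96) ≈ 0.0324292
Highest score → retain.

retain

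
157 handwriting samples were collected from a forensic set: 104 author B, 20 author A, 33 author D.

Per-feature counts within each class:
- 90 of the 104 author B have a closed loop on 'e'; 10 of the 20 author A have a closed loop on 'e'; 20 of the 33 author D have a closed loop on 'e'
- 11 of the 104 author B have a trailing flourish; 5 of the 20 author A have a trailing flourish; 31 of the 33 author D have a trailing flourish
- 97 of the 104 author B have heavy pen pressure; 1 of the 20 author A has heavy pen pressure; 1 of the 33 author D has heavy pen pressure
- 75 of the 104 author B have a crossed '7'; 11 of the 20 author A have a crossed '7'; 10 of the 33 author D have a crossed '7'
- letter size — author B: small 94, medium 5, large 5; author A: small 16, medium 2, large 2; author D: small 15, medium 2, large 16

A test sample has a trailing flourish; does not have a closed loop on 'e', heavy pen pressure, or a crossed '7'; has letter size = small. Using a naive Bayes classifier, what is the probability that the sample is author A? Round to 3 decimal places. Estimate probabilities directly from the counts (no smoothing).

0.185

author B: (104/157) × (14/104) × (11/104) × (7/104) × (29/104) × (94/104) ≈ 0.000159997
author A: (20/157) × (10/20) × (5/20) × (19/20) × (9/20) × (16/20) ≈ 0.00544586
author D: (33/157) × (13/33) × (31/33) × (32/33) × (23/33) × (15/33) ≈ 0.0238956
P(author A | x) = 0.00544586 / 0.029501457 ≈ 0.185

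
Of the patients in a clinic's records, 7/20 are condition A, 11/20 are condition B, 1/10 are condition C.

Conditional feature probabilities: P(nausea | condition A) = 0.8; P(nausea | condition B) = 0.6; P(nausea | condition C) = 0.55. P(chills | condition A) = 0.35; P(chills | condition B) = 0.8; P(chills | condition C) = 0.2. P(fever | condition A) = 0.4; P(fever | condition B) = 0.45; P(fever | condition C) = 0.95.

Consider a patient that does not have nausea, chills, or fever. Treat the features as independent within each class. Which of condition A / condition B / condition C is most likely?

condition A: 0.35 × (1−0.8) × (1−0.35) × (1−0.4) = 0.0273
condition B: 0.55 × (1−0.6) × (1−0.8) × (1−0.45) = 0.0242
condition C: 0.1 × (1−0.55) × (1−0.2) × (1−0.95) = 0.0018
Highest score → condition A.

condition A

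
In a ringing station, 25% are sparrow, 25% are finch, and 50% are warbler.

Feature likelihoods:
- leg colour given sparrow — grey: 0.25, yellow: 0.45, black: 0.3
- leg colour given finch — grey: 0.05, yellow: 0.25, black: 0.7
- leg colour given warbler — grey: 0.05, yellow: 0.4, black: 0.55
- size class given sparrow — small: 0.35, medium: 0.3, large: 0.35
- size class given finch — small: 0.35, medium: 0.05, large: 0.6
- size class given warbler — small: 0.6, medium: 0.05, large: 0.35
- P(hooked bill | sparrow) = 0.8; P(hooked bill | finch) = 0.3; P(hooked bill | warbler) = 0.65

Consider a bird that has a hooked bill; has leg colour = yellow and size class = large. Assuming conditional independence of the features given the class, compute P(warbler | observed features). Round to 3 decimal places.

sparrow: 0.25 × 0.45 × 0.35 × 0.8 = 0.0315
finch: 0.25 × 0.25 × 0.6 × 0.3 = 0.01125
warbler: 0.5 × 0.4 × 0.35 × 0.65 = 0.0455
P(warbler | x) = 0.0455 / 0.08825 ≈ 0.516

0.516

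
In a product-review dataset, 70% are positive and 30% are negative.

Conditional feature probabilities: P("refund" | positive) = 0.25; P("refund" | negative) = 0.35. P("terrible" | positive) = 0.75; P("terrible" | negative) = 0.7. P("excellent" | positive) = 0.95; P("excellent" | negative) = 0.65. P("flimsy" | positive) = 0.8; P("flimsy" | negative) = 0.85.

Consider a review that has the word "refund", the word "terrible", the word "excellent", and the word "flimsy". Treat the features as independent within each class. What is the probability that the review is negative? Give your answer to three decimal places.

positive: 0.7 × 0.25 × 0.75 × 0.95 × 0.8 = 0.09975
negative: 0.3 × 0.35 × 0.7 × 0.65 × 0.85 = 0.04060875
P(negative | x) = 0.04060875 / 0.14035875 ≈ 0.289

0.289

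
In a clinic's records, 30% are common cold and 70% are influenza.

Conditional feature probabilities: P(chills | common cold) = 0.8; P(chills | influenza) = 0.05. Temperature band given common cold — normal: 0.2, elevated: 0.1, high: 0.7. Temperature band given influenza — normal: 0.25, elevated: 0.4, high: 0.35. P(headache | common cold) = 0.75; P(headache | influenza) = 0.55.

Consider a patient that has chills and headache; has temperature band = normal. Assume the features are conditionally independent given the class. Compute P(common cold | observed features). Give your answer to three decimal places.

0.882

common cold: 0.3 × 0.8 × 0.2 × 0.75 = 0.036
influenza: 0.7 × 0.05 × 0.25 × 0.55 = 0.0048125
P(common cold | x) = 0.036 / 0.0408125 ≈ 0.882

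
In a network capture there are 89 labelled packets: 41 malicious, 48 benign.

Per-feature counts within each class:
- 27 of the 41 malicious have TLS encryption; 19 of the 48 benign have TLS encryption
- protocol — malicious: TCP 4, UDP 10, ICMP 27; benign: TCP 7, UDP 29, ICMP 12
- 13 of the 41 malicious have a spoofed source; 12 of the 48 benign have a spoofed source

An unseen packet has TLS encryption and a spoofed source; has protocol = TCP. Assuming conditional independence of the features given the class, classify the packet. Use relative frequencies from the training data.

malicious: (41/89) × (27/41) × (4/41) × (13/41) ≈ 0.00938446
benign: (48/89) × (19/48) × (7/48) × (12/48) ≈ 0.00778324
Highest score → malicious.

malicious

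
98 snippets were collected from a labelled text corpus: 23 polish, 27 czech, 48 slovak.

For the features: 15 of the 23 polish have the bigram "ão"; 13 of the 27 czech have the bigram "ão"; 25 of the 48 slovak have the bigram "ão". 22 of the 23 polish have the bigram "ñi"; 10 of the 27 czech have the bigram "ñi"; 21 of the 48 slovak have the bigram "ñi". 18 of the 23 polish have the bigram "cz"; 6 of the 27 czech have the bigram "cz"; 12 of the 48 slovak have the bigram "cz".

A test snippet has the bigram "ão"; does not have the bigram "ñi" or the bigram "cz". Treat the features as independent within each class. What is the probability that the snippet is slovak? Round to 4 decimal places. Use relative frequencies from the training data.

polish: (23/98) × (15/23) × (1/23) × (5/23) ≈ 0.0014467
czech: (27/98) × (13/27) × (17/27) × (21/27) ≈ 0.0649618
slovak: (48/98) × (25/48) × (27/48) × (36/48) ≈ 0.107621
P(slovak | x) = 0.107621 / 0.1740295 ≈ 0.6184

0.6184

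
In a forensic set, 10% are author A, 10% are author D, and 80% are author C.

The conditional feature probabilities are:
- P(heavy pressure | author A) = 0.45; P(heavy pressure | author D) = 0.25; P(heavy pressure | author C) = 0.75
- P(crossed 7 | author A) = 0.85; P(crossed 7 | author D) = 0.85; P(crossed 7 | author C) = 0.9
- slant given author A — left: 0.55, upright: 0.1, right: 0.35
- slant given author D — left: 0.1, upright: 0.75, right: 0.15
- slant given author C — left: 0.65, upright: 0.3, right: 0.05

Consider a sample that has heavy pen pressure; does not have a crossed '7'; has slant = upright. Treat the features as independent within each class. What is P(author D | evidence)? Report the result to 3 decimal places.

author A: 0.1 × 0.45 × (1−0.85) × 0.1 = 0.000675
author D: 0.1 × 0.25 × (1−0.85) × 0.75 = 0.0028125
author C: 0.8 × 0.75 × (1−0.9) × 0.3 = 0.018
P(author D | x) = 0.0028125 / 0.0214875 ≈ 0.131

0.131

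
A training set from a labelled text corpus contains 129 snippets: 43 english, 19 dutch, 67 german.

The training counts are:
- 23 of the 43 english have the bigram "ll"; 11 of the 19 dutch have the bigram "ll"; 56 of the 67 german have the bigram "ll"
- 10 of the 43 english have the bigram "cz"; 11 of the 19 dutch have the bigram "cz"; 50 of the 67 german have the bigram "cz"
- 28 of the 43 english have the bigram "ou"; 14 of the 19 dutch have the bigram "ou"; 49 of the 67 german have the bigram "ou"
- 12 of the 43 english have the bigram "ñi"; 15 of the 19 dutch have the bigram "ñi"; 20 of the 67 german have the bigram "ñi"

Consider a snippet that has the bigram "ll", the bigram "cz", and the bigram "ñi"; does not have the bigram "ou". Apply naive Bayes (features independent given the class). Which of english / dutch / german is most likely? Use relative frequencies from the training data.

english: (43/129) × (23/43) × (10/43) × (15/43) × (12/43) ≈ 0.0040365
dutch: (19/129) × (11/19) × (11/19) × (5/19) × (15/19) ≈ 0.0102564
german: (67/129) × (56/67) × (50/67) × (18/67) × (20/67) ≈ 0.0259804
Highest score → german.

german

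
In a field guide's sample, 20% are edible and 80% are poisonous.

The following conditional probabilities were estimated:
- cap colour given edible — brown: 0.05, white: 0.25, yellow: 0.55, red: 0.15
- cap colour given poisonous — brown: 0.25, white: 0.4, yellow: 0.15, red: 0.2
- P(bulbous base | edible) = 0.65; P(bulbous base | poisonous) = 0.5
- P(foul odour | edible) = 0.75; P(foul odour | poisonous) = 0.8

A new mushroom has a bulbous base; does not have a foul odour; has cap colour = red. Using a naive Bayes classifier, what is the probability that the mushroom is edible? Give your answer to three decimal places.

0.234

edible: 0.2 × 0.15 × 0.65 × (1−0.75) = 0.004875
poisonous: 0.8 × 0.2 × 0.5 × (1−0.8) = 0.016
P(edible | x) = 0.004875 / 0.020875 ≈ 0.234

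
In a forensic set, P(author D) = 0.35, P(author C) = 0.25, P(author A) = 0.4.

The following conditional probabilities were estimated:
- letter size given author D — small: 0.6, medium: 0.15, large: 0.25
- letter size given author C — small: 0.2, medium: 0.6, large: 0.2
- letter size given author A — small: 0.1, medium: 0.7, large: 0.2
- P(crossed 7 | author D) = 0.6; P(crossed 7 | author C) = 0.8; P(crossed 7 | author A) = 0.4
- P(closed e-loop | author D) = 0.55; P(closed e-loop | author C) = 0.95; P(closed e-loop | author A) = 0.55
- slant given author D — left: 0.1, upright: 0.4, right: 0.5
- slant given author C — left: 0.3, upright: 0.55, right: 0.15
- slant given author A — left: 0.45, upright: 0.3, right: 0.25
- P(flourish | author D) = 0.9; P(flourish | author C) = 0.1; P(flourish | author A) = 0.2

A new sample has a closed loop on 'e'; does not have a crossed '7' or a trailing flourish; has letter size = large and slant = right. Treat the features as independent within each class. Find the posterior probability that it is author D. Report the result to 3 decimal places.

author D: 0.35 × 0.25 × (1−0.6) × 0.55 × 0.5 × (1−0.9) = 0.0009625
author C: 0.25 × 0.2 × (1−0.8) × 0.95 × 0.15 × (1−0.1) = 0.0012825
author A: 0.4 × 0.2 × (1−0.4) × 0.55 × 0.25 × (1−0.2) = 0.00528
P(author D | x) = 0.0009625 / 0.007525 ≈ 0.128

0.128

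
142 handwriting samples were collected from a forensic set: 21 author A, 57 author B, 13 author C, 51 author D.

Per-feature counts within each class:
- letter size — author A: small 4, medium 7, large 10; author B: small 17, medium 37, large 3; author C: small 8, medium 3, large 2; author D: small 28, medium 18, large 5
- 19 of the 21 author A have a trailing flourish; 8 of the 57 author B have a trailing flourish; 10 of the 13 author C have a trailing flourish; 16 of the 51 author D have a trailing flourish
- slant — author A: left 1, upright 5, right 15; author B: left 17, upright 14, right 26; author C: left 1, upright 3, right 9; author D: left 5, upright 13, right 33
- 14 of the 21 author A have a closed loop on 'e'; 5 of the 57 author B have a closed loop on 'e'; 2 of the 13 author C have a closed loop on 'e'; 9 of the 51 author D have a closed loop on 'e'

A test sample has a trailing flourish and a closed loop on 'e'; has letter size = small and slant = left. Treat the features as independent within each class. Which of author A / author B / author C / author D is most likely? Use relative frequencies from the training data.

author A: (21/142) × (4/21) × (19/21) × (1/21) × (14/21) ≈ 0.000809087
author B: (57/142) × (17/57) × (8/57) × (17/57) × (5/57) ≈ 0.000439587
author C: (13/142) × (8/13) × (10/13) × (1/13) × (2/13) ≈ 0.000512863
author D: (51/142) × (28/51) × (16/51) × (5/51) × (9/51) ≈ 0.00107027
Highest score → author D.

author D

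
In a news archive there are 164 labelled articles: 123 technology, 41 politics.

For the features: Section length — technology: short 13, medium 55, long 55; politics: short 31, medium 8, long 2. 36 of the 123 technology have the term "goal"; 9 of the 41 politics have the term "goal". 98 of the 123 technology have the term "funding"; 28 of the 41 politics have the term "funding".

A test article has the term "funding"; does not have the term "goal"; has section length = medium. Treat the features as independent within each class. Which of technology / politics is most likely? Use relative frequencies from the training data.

technology: (123/164) × (55/123) × (87/123) × (98/123) ≈ 0.188997
politics: (41/164) × (8/41) × (32/41) × (28/41) ≈ 0.0260008
Highest score → technology.

technology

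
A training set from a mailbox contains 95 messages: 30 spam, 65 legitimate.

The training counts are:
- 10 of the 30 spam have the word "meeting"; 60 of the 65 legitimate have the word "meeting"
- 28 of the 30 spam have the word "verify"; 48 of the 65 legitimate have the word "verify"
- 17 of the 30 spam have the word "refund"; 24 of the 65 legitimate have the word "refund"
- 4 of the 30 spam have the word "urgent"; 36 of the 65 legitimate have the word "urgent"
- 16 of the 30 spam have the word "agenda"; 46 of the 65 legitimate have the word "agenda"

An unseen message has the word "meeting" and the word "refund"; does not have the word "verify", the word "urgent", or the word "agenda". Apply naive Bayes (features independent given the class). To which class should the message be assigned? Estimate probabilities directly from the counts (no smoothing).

legitimate

spam: (30/95) × (10/30) × (2/30) × (17/30) × (26/30) × (14/30) ≈ 0.00160832
legitimate: (65/95) × (60/65) × (17/65) × (24/65) × (29/65) × (19/65) ≈ 0.00795401
Highest score → legitimate.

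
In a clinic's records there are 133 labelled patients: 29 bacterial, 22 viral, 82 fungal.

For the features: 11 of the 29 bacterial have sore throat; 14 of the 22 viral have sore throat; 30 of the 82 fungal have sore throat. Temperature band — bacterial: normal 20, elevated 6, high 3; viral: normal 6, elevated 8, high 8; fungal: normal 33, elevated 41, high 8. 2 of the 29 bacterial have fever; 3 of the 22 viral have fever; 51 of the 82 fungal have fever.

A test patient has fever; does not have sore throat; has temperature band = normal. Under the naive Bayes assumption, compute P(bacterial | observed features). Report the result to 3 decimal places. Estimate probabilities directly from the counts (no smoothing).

bacterial: (29/133) × (18/29) × (20/29) × (2/29) ≈ 0.00643702
viral: (22/133) × (8/22) × (6/22) × (3/22) ≈ 0.002237
fungal: (82/133) × (52/82) × (33/82) × (51/82) ≈ 0.0978607
P(bacterial | x) = 0.00643702 / 0.10653472 ≈ 0.060

0.060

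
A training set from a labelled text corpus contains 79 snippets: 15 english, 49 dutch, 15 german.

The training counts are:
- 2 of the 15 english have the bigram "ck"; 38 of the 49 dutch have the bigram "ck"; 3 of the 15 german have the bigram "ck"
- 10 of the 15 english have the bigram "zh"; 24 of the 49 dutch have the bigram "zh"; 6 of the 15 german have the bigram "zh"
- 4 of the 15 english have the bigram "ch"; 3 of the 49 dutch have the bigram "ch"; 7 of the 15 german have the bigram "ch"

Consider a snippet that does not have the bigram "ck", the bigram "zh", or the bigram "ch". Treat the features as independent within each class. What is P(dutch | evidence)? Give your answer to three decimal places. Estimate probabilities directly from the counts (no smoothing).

english: (15/79) × (13/15) × (5/15) × (11/15) ≈ 0.040225
dutch: (49/79) × (11/49) × (25/49) × (46/49) ≈ 0.0666916
german: (15/79) × (12/15) × (9/15) × (8/15) ≈ 0.0486076
P(dutch | x) = 0.0666916 / 0.1555242 ≈ 0.429

0.429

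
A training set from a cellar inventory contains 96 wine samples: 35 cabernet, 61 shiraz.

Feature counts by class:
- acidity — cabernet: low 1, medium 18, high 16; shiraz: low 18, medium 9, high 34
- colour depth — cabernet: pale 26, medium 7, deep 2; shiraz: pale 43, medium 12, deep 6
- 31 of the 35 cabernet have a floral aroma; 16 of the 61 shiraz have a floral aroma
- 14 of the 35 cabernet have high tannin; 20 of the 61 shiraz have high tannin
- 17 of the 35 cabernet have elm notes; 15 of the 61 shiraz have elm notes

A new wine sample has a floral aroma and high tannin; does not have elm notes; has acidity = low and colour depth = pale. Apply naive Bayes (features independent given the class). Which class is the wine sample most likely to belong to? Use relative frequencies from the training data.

cabernet: (35/96) × (1/35) × (26/35) × (31/35) × (14/35) × (18/35) ≈ 0.00140991
shiraz: (61/96) × (18/61) × (43/61) × (16/61) × (20/61) × (46/61) ≈ 0.00857153
Highest score → shiraz.

shiraz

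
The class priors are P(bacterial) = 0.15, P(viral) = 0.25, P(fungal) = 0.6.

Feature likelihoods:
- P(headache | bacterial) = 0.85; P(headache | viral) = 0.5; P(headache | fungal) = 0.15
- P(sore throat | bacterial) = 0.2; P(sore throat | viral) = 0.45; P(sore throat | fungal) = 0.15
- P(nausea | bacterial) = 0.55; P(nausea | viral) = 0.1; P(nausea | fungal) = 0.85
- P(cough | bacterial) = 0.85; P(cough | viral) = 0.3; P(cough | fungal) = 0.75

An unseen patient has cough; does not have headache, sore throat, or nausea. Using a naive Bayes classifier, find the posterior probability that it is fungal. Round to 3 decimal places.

0.657

bacterial: 0.15 × (1−0.85) × (1−0.2) × (1−0.55) × 0.85 = 0.006885
viral: 0.25 × (1−0.5) × (1−0.45) × (1−0.1) × 0.3 = 0.0185625
fungal: 0.6 × (1−0.15) × (1−0.15) × (1−0.85) × 0.75 = 0.04876875
P(fungal | x) = 0.04876875 / 0.07421625 ≈ 0.657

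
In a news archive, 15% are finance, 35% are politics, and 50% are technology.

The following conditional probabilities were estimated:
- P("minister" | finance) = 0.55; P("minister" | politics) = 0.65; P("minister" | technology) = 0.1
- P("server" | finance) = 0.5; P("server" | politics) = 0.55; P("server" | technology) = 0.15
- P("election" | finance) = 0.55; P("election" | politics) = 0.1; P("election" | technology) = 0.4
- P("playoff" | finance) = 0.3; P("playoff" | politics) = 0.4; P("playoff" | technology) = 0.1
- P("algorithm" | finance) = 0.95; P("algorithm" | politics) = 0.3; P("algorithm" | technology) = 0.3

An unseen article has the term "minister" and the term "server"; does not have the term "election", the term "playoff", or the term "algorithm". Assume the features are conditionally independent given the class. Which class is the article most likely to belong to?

politics

finance: 0.15 × 0.55 × 0.5 × (1−0.55) × (1−0.3) × (1−0.95) = 0.0006496875
politics: 0.35 × 0.65 × 0.55 × (1−0.1) × (1−0.4) × (1−0.3) = 0.04729725
technology: 0.5 × 0.1 × 0.15 × (1−0.4) × (1−0.1) × (1−0.3) = 0.002835
Highest score → politics.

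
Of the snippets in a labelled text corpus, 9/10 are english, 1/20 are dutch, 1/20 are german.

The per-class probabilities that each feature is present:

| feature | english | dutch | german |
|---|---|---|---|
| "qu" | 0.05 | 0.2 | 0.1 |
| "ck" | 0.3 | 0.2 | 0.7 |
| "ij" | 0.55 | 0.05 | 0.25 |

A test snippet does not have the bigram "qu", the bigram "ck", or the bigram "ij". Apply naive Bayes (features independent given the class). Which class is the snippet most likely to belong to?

english

english: 0.9 × (1−0.05) × (1−0.3) × (1−0.55) = 0.269325
dutch: 0.05 × (1−0.2) × (1−0.2) × (1−0.05) = 0.0304
german: 0.05 × (1−0.1) × (1−0.7) × (1−0.25) = 0.010125
Highest score → english.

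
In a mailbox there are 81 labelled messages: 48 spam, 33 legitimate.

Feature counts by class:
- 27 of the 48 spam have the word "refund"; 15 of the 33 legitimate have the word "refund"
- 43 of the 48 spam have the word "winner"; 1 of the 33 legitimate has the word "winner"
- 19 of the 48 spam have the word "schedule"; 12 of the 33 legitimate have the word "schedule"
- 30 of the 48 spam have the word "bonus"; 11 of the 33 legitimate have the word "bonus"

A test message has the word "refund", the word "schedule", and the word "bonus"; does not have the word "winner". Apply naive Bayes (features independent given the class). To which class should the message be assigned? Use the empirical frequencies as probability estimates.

legitimate

spam: (48/81) × (27/48) × (5/48) × (19/48) × (30/48) ≈ 0.00859013
legitimate: (33/81) × (15/33) × (32/33) × (12/33) × (11/33) ≈ 0.0217665
Highest score → legitimate.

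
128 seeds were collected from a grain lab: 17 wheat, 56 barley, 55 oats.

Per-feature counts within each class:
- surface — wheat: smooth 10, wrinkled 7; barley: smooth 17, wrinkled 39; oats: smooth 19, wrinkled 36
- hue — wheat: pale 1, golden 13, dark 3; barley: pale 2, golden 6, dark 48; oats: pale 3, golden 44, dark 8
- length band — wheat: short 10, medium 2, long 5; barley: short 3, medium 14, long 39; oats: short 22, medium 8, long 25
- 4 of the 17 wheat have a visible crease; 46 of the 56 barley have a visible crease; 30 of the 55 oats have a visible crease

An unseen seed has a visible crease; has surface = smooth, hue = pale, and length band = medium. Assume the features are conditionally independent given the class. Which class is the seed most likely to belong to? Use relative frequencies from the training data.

barley

wheat: (17/128) × (10/17) × (1/17) × (2/17) × (4/17) ≈ 0.000127214
barley: (56/128) × (17/56) × (2/56) × (14/56) × (46/56) ≈ 0.000974071
oats: (55/128) × (19/55) × (3/55) × (8/55) × (30/55) ≈ 0.000642374
Highest score → barley.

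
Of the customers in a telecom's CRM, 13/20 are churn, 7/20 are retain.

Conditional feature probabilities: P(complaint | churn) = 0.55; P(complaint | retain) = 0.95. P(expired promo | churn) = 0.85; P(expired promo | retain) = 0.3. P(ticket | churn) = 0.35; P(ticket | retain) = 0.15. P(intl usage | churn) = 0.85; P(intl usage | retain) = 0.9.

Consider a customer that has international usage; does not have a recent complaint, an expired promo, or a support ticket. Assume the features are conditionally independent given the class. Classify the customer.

churn

churn: 0.65 × (1−0.55) × (1−0.85) × (1−0.35) × 0.85 = 0.0242409375
retain: 0.35 × (1−0.95) × (1−0.3) × (1−0.15) × 0.9 = 0.00937125
Highest score → churn.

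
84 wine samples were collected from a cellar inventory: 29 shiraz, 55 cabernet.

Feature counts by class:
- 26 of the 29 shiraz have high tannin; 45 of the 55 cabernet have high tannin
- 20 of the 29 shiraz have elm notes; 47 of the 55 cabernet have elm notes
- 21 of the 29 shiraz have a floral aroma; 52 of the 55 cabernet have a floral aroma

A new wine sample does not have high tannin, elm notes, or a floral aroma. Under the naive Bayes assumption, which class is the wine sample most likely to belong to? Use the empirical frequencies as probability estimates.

shiraz

shiraz: (29/84) × (3/29) × (9/29) × (8/29) ≈ 0.00305758
cabernet: (55/84) × (10/55) × (8/55) × (3/55) ≈ 0.00094451
Highest score → shiraz.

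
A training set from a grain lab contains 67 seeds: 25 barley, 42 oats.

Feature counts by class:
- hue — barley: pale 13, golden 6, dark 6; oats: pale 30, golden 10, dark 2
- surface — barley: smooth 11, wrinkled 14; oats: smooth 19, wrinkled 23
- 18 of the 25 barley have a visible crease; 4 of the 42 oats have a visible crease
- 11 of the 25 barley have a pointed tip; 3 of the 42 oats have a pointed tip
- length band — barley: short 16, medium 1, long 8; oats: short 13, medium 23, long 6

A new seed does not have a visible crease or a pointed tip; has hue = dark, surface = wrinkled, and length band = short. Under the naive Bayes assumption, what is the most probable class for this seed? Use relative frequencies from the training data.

barley

barley: (25/67) × (6/25) × (14/25) × (7/25) × (14/25) × (16/25) ≈ 0.00503258
oats: (42/67) × (2/42) × (23/42) × (38/42) × (39/42) × (13/42) ≈ 0.00425087
Highest score → barley.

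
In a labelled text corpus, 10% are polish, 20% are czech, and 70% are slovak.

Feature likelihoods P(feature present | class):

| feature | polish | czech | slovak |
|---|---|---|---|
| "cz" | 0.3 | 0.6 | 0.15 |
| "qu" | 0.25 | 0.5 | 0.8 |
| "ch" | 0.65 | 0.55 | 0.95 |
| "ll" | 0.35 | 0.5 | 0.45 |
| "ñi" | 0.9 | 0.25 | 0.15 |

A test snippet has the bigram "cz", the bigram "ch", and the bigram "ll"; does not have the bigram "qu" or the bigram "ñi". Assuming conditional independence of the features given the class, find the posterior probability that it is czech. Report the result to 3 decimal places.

0.603

polish: 0.1 × 0.3 × (1−0.25) × 0.65 × 0.35 × (1−0.9) = 0.000511875
czech: 0.2 × 0.6 × (1−0.5) × 0.55 × 0.5 × (1−0.25) = 0.012375
slovak: 0.7 × 0.15 × (1−0.8) × 0.95 × 0.45 × (1−0.15) = 0.007630875
P(czech | x) = 0.012375 / 0.02051775 ≈ 0.603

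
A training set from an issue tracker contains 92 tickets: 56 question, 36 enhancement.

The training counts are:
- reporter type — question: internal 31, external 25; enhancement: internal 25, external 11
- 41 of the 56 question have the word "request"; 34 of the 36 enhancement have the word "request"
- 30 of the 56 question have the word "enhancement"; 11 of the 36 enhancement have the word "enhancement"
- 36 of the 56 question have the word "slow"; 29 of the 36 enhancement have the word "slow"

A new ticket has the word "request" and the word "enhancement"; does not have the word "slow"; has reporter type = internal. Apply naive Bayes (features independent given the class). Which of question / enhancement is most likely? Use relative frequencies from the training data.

question

question: (56/92) × (31/56) × (41/56) × (30/56) × (20/56) ≈ 0.0472003
enhancement: (36/92) × (25/36) × (34/36) × (11/36) × (7/36) ≈ 0.0152481
Highest score → question.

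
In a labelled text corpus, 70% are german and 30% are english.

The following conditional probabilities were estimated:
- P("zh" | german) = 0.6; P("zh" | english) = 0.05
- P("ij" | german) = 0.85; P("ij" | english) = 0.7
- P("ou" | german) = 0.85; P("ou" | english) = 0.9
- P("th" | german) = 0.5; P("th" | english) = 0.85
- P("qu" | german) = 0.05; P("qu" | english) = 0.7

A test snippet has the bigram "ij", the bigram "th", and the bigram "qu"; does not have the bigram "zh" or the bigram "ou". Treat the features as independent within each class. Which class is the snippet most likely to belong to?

german: 0.7 × (1−0.6) × 0.85 × (1−0.85) × 0.5 × 0.05 = 0.0008925
english: 0.3 × (1−0.05) × 0.7 × (1−0.9) × 0.85 × 0.7 = 0.01187025
Highest score → english.

english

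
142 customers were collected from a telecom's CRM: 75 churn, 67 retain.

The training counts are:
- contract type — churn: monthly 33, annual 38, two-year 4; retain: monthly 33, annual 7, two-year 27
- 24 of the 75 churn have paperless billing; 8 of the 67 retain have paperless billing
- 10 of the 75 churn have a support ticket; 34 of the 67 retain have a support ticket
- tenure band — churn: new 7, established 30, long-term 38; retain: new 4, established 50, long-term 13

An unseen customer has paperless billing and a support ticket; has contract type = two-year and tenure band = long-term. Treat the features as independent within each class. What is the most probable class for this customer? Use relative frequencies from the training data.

churn: (75/142) × (4/75) × (24/75) × (10/75) × (38/75) ≈ 0.000608951
retain: (67/142) × (27/67) × (8/67) × (34/67) × (13/67) ≈ 0.00223544
Highest score → retain.

retain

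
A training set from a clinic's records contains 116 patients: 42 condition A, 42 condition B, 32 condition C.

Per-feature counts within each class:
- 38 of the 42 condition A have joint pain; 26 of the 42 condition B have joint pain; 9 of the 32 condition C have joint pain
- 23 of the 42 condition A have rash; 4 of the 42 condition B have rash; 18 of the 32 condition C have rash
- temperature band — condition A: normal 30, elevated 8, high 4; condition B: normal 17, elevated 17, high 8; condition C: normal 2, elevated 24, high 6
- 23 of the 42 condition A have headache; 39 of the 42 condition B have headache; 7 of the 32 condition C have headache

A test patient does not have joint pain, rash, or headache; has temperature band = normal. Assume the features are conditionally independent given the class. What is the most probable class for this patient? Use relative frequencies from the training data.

condition A

condition A: (42/116) × (4/42) × (19/42) × (30/42) × (19/42) ≈ 0.0050406
condition B: (42/116) × (16/42) × (38/42) × (17/42) × (3/42) ≈ 0.00360801
condition C: (32/116) × (23/32) × (14/32) × (2/32) × (25/32) ≈ 0.00423563
Highest score → condition A.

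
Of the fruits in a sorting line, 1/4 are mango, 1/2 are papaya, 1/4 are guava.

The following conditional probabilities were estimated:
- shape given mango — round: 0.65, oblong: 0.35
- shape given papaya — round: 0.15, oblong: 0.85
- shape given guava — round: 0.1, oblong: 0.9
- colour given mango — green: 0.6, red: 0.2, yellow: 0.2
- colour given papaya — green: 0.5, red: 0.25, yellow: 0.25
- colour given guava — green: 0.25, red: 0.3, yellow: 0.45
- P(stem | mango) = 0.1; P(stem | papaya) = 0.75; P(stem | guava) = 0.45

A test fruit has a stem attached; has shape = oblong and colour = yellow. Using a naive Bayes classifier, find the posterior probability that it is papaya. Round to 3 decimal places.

mango: 0.25 × 0.35 × 0.2 × 0.1 = 0.00175
papaya: 0.5 × 0.85 × 0.25 × 0.75 = 0.0796875
guava: 0.25 × 0.9 × 0.45 × 0.45 = 0.0455625
P(papaya | x) = 0.0796875 / 0.127 ≈ 0.627

0.627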